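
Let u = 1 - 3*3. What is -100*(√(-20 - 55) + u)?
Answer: 800 - 500*I*√3 ≈ 800.0 - 866.03*I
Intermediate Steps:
u = -8 (u = 1 - 9 = -8)
-100*(√(-20 - 55) + u) = -100*(√(-20 - 55) - 8) = -100*(√(-75) - 8) = -100*(5*I*√3 - 8) = -100*(-8 + 5*I*√3) = 800 - 500*I*√3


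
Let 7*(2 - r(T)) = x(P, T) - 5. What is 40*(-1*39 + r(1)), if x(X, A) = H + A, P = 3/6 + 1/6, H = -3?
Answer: -1440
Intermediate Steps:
P = ⅔ (P = 3*(⅙) + 1*(⅙) = ½ + ⅙ = ⅔ ≈ 0.66667)
x(X, A) = -3 + A
r(T) = 22/7 - T/7 (r(T) = 2 - ((-3 + T) - 5)/7 = 2 - (-8 + T)/7 = 2 + (8/7 - T/7) = 22/7 - T/7)
40*(-1*39 + r(1)) = 40*(-1*39 + (22/7 - ⅐*1)) = 40*(-39 + (22/7 - ⅐)) = 40*(-39 + 3) = 40*(-36) = -1440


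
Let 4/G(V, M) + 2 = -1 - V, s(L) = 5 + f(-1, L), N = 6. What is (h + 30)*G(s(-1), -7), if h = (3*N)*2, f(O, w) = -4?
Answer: -66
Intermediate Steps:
s(L) = 1 (s(L) = 5 - 4 = 1)
G(V, M) = 4/(-3 - V) (G(V, M) = 4/(-2 + (-1 - V)) = 4/(-3 - V))
h = 36 (h = (3*6)*2 = 18*2 = 36)
(h + 30)*G(s(-1), -7) = (36 + 30)*(-4/(3 + 1)) = 66*(-4/4) = 66*(-4*¼) = 66*(-1) = -66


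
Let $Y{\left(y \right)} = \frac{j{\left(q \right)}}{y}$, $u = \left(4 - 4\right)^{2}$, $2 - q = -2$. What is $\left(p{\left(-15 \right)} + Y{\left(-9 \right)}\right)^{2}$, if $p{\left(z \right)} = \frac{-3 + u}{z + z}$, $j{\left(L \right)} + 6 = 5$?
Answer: $\frac{361}{8100} \approx 0.044568$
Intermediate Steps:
$q = 4$ ($q = 2 - -2 = 2 + 2 = 4$)
$u = 0$ ($u = 0^{2} = 0$)
$j{\left(L \right)} = -1$ ($j{\left(L \right)} = -6 + 5 = -1$)
$Y{\left(y \right)} = - \frac{1}{y}$
$p{\left(z \right)} = - \frac{3}{2 z}$ ($p{\left(z \right)} = \frac{-3 + 0}{z + z} = - \frac{3}{2 z}$)
$\left(p{\left(-15 \right)} + Y{\left(-9 \right)}\right)^{2} = \left(- \frac{3}{2 \left(-15\right)} - \frac{1}{-9}\right)^{2} = \left(\left(- \frac{3}{2}\right) \left(- \frac{1}{15}\right) - - \frac{1}{9}\right)^{2} = \left(\frac{1}{10} + \frac{1}{9}\right)^{2} = \left(\frac{19}{90}\right)^{2} = \frac{361}{8100}$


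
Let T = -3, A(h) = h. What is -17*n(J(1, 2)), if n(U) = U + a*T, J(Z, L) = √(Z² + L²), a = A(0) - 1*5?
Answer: -255 - 17*√5 ≈ -293.01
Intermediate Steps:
a = -5 (a = 0 - 1*5 = 0 - 5 = -5)
J(Z, L) = √(L² + Z²)
n(U) = 15 + U (n(U) = U - 5*(-3) = U + 15 = 15 + U)
-17*n(J(1, 2)) = -17*(15 + √(2² + 1²)) = -17*(15 + √(4 + 1)) = -17*(15 + √5) = -255 - 17*√5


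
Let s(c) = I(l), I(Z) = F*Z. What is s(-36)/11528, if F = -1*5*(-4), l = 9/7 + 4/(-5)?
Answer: 17/20174 ≈ 0.00084267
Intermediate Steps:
l = 17/35 (l = 9*(⅐) + 4*(-⅕) = 9/7 - ⅘ = 17/35 ≈ 0.48571)
F = 20 (F = -5*(-4) = 20)
I(Z) = 20*Z
s(c) = 68/7 (s(c) = 20*(17/35) = 68/7)
s(-36)/11528 = (68/7)/11528 = (68/7)*(1/11528) = 17/20174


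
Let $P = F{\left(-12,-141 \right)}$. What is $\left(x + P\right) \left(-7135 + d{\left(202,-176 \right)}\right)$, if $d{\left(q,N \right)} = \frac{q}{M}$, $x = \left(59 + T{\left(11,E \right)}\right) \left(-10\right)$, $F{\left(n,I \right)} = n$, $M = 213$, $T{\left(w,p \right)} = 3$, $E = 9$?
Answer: $\frac{960357496}{213} \approx 4.5087 \cdot 10^{6}$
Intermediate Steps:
$x = -620$ ($x = \left(59 + 3\right) \left(-10\right) = 62 \left(-10\right) = -620$)
$d{\left(q,N \right)} = \frac{q}{213}$
$P = -12$
$\left(x + P\right) \left(-7135 + d{\left(202,-176 \right)}\right) = \left(-620 - 12\right) \left(-7135 + \frac{1}{213} \cdot 202\right) = - 632 \left(-7135 + \frac{202}{213}\right) = \left(-632\right) \left(- \frac{1519553}{213}\right) = \frac{960357496}{213}$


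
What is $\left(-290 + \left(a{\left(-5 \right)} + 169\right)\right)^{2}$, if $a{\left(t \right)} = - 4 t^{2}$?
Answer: $48841$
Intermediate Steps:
$\left(-290 + \left(a{\left(-5 \right)} + 169\right)\right)^{2} = \left(-290 + \left(- 4 \left(-5\right)^{2} + 169\right)\right)^{2} = \left(-290 + \left(\left(-4\right) 25 + 169\right)\right)^{2} = \left(-290 + \left(-100 + 169\right)\right)^{2} = \left(-290 + 69\right)^{2} = \left(-221\right)^{2} = 48841$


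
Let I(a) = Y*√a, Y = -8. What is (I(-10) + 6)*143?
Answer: 858 - 1144*I*√10 ≈ 858.0 - 3617.6*I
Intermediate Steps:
I(a) = -8*√a
(I(-10) + 6)*143 = (-8*I*√10 + 6)*143 = (6 - 8*I*√10)*143 = 858 - 1144*I*√10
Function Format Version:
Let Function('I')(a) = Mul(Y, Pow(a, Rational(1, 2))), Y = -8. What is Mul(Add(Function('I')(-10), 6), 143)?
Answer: Add(858, Mul(-1144, I, Pow(10, Rational(1, 2)))) ≈ Add(858.00, Mul(-3617.6, I))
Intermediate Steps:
Function('I')(a) = Mul(-8, Pow(a, Rational(1, 2)))
Mul(Add(Function('I')(-10), 6), 143) = Mul(Add(Mul(-8, Pow(-10, Rational(1, 2))), 6), 143) = Mul(Add(Mul(-8, Mul(I, Pow(10, Rational(1, 2)))), 6), 143) = Mul(Add(Mul(-8, I, Pow(10, Rational(1, 2))), 6), 143) = Mul(Add(6, Mul(-8, I, Pow(10, Rational(1, 2)))), 143) = Add(858, Mul(-1144, I, Pow(10, Rational(1, 2))))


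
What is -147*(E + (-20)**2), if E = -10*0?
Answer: -58800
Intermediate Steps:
E = 0
-147*(E + (-20)**2) = -147*(0 + (-20)**2) = -147*(0 + 400) = -147*400 = -58800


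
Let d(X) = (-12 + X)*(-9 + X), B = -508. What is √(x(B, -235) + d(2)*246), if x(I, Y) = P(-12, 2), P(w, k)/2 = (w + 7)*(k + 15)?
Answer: 5*√682 ≈ 130.58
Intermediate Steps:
P(w, k) = 2*(7 + w)*(15 + k) (P(w, k) = 2*((w + 7)*(k + 15)) = 2*((7 + w)*(15 + k)) = 2*(7 + w)*(15 + k))
x(I, Y) = -170 (x(I, Y) = 210 + 14*2 + 30*(-12) + 2*2*(-12) = 210 + 28 - 360 - 48 = -170)
√(x(B, -235) + d(2)*246) = √(-170 + (108 + 2² - 21*2)*246) = √(-170 + (108 + 4 - 42)*246) = √(-170 + 70*246) = √(-170 + 17220) = √17050 = 5*√682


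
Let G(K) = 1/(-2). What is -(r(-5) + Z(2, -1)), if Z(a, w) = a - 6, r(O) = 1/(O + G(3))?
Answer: 46/11 ≈ 4.1818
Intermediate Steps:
G(K) = -1/2
r(O) = 1/(-1/2 + O) (r(O) = 1/(O - 1/2) = 1/(-1/2 + O))
Z(a, w) = -6 + a
-(r(-5) + Z(2, -1)) = -(2/(-1 + 2*(-5)) + (-6 + 2)) = -(2/(-1 - 10) - 4) = -(2/(-11) - 4) = -(2*(-1/11) - 4) = -(-2/11 - 4) = -1*(-46/11) = 46/11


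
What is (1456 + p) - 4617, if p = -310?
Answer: -3471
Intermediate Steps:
(1456 + p) - 4617 = (1456 - 310) - 4617 = 1146 - 4617 = -3471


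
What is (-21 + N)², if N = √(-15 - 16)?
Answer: (21 - I*√31)² ≈ 410.0 - 233.85*I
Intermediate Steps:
N = I*√31 (N = √(-31) = I*√31 ≈ 5.5678*I)
(-21 + N)² = (-21 + I*√31)²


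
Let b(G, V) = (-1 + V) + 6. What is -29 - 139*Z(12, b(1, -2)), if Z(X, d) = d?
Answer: -446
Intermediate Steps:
b(G, V) = 5 + V
-29 - 139*Z(12, b(1, -2)) = -29 - 139*(5 - 2) = -29 - 139*3 = -29 - 417 = -446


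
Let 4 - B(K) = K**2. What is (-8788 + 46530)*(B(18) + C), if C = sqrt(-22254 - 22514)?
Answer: -12077440 + 150968*I*sqrt(2798) ≈ -1.2077e+7 + 7.9856e+6*I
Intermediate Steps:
B(K) = 4 - K**2
C = 4*I*sqrt(2798) (C = sqrt(-44768) = 4*I*sqrt(2798) ≈ 211.58*I)
(-8788 + 46530)*(B(18) + C) = (-8788 + 46530)*((4 - 1*18**2) + 4*I*sqrt(2798)) = 37742*((4 - 1*324) + 4*I*sqrt(2798)) = 37742*((4 - 324) + 4*I*sqrt(2798)) = 37742*(-320 + 4*I*sqrt(2798)) = -12077440 + 150968*I*sqrt(2798)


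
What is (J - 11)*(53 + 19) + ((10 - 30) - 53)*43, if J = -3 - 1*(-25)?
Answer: -2347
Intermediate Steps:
J = 22 (J = -3 + 25 = 22)
(J - 11)*(53 + 19) + ((10 - 30) - 53)*43 = (22 - 11)*(53 + 19) + ((10 - 30) - 53)*43 = 11*72 + (-20 - 53)*43 = 792 - 73*43 = 792 - 3139 = -2347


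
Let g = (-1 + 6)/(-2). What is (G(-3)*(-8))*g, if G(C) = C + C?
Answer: -120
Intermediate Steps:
G(C) = 2*C
g = -5/2 (g = 5*(-1/2) = -5/2 ≈ -2.5000)
(G(-3)*(-8))*g = ((2*(-3))*(-8))*(-5/2) = -6*(-8)*(-5/2) = 48*(-5/2) = -120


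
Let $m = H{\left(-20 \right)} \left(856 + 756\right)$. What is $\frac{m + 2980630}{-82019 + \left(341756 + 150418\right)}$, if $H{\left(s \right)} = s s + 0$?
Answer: $\frac{725086}{82031} \approx 8.8392$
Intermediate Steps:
$H{\left(s \right)} = s^{2}$ ($H{\left(s \right)} = s^{2} + 0 = s^{2}$)
$m = 644800$ ($m = \left(-20\right)^{2} \left(856 + 756\right) = 400 \cdot 1612 = 644800$)
$\frac{m + 2980630}{-82019 + \left(341756 + 150418\right)} = \frac{644800 + 2980630}{-82019 + \left(341756 + 150418\right)} = \frac{3625430}{-82019 + 492174} = \frac{3625430}{410155} = 3625430 \cdot \frac{1}{410155} = \frac{725086}{82031}$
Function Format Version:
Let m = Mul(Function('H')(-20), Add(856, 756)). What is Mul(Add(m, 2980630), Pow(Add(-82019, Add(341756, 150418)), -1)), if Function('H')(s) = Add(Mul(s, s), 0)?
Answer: Rational(725086, 82031) ≈ 8.8392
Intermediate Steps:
Function('H')(s) = Pow(s, 2) (Function('H')(s) = Add(Pow(s, 2), 0) = Pow(s, 2))
m = 644800 (m = Mul(Pow(-20, 2), Add(856, 756)) = Mul(400, 1612) = 644800)
Mul(Add(m, 2980630), Pow(Add(-82019, Add(341756, 150418)), -1)) = Mul(Add(644800, 2980630), Pow(Add(-82019, Add(341756, 150418)), -1)) = Mul(3625430, Pow(Add(-82019, 492174), -1)) = Mul(3625430, Pow(410155, -1)) = Mul(3625430, Rational(1, 410155)) = Rational(725086, 82031)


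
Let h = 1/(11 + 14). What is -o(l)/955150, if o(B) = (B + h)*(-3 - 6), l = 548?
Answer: 123309/23878750 ≈ 0.0051640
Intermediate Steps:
h = 1/25 ≈ 0.040000
o(B) = -9/25 - 9*B (o(B) = (B + 1/25)*(-3 - 6) = (1/25 + B)*(-9) = -9/25 - 9*B)
-o(l)/955150 = -(-9/25 - 9*548)/955150 = -(-9/25 - 4932)/955150 = -(-123309)/(25*955150) = -1*(-123309/23878750) = 123309/23878750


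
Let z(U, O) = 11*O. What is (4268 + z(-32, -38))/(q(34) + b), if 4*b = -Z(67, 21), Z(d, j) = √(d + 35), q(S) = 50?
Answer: 1540000/19949 + 7700*√102/19949 ≈ 81.095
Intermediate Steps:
Z(d, j) = √(35 + d)
b = -√102/4 (b = (-√(35 + 67))/4 = (-√102)/4 = -√102/4 ≈ -2.5249)
(4268 + z(-32, -38))/(q(34) + b) = (4268 + 11*(-38))/(50 - √102/4) = (4268 - 418)/(50 - √102/4) = 3850/(50 - √102/4)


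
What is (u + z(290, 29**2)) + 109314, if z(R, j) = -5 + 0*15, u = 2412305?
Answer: 2521614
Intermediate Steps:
z(R, j) = -5 (z(R, j) = -5 + 0 = -5)
(u + z(290, 29**2)) + 109314 = (2412305 - 5) + 109314 = 2412300 + 109314 = 2521614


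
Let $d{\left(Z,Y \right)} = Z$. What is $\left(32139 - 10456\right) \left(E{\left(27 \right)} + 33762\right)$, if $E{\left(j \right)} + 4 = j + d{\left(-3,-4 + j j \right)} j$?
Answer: $730803832$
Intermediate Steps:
$E{\left(j \right)} = -4 - 2 j$ ($E{\left(j \right)} = -4 + \left(j - 3 j\right) = -4 - 2 j$)
$\left(32139 - 10456\right) \left(E{\left(27 \right)} + 33762\right) = \left(32139 - 10456\right) \left(\left(-4 - 54\right) + 33762\right) = 21683 \left(\left(-4 - 54\right) + 33762\right) = 21683 \left(-58 + 33762\right) = 21683 \cdot 33704 = 730803832$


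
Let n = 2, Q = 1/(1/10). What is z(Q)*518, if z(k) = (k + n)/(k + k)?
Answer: 1554/5 ≈ 310.80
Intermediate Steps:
Q = 10 (Q = 1/(1/10) = 10)
z(k) = (2 + k)/(2*k) (z(k) = (k + 2)/(k + k) = (2 + k)/((2*k)) = (2 + k)*(1/(2*k)) = (2 + k)/(2*k))
z(Q)*518 = ((1/2)*(2 + 10)/10)*518 = ((1/2)*(1/10)*12)*518 = (3/5)*518 = 1554/5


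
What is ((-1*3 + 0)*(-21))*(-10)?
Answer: -630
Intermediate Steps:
((-1*3 + 0)*(-21))*(-10) = ((-3 + 0)*(-21))*(-10) = -3*(-21)*(-10) = 63*(-10) = -630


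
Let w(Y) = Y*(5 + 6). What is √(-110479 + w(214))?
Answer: 25*I*√173 ≈ 328.82*I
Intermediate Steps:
w(Y) = 11*Y (w(Y) = Y*11 = 11*Y)
√(-110479 + w(214)) = √(-110479 + 11*214) = √(-110479 + 2354) = √(-108125) = 25*I*√173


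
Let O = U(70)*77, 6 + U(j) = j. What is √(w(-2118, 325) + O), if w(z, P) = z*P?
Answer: I*√683422 ≈ 826.69*I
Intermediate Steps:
U(j) = -6 + j
w(z, P) = P*z
O = 4928 (O = (-6 + 70)*77 = 64*77 = 4928)
√(w(-2118, 325) + O) = √(325*(-2118) + 4928) = √(-688350 + 4928) = √(-683422) = I*√683422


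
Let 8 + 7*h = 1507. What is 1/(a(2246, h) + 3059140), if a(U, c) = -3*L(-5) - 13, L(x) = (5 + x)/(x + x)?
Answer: 1/3059127 ≈ 3.2689e-7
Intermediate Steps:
h = 1499/7 (h = -8/7 + (⅐)*1507 = -8/7 + 1507/7 = 1499/7 ≈ 214.14)
L(x) = (5 + x)/(2*x) (L(x) = (5 + x)/((2*x)) = (5 + x)*(1/(2*x)) = (5 + x)/(2*x))
a(U, c) = -13 (a(U, c) = -3*(5 - 5)/(2*(-5)) - 13 = -3*(-1)*0/(2*5) - 13 = -3*0 - 13 = 0 - 13 = -13)
1/(a(2246, h) + 3059140) = 1/(-13 + 3059140) = 1/3059127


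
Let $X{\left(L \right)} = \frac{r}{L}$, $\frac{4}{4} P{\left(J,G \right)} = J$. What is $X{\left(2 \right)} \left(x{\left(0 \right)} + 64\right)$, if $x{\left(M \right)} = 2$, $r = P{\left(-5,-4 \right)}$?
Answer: $-165$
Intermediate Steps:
$P{\left(J,G \right)} = J$
$r = -5$
$X{\left(L \right)} = - \frac{5}{L}$
$X{\left(2 \right)} \left(x{\left(0 \right)} + 64\right) = - \frac{5}{2} \left(2 + 64\right) = \left(-5\right) \frac{1}{2} \cdot 66 = \left(- \frac{5}{2}\right) 66 = -165$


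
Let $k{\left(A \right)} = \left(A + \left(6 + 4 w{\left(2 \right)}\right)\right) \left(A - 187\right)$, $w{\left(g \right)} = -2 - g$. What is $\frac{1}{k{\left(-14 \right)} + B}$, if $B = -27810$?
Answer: $- \frac{1}{22986} \approx -4.3505 \cdot 10^{-5}$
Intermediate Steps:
$k{\left(A \right)} = \left(-187 + A\right) \left(-10 + A\right)$ ($k{\left(A \right)} = \left(A + \left(6 + 4 \left(-2 - 2\right)\right)\right) \left(A - 187\right) = \left(A + \left(6 + 4 \left(-2 - 2\right)\right)\right) \left(-187 + A\right) = \left(A + \left(6 + 4 \left(-4\right)\right)\right) \left(-187 + A\right) = \left(A + \left(6 - 16\right)\right) \left(-187 + A\right) = \left(A - 10\right) \left(-187 + A\right) = \left(-10 + A\right) \left(-187 + A\right) = \left(-187 + A\right) \left(-10 + A\right)$)
$\frac{1}{k{\left(-14 \right)} + B} = \frac{1}{\left(1870 + \left(-14\right)^{2} - -2758\right) - 27810} = \frac{1}{\left(1870 + 196 + 2758\right) - 27810} = \frac{1}{4824 - 27810} = \frac{1}{-22986} = - \frac{1}{22986}$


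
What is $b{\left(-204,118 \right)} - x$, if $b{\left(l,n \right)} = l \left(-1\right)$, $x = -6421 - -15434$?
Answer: $-8809$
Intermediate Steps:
$x = 9013$ ($x = -6421 + 15434 = 9013$)
$b{\left(l,n \right)} = - l$
$b{\left(-204,118 \right)} - x = \left(-1\right) \left(-204\right) - 9013 = 204 - 9013 = -8809$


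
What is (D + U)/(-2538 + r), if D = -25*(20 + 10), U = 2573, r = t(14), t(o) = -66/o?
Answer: -12761/17799 ≈ -0.71695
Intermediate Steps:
r = -33/7 (r = -66/14 = -66*1/14 = -33/7 ≈ -4.7143)
D = -750 (D = -25*30 = -750)
(D + U)/(-2538 + r) = (-750 + 2573)/(-2538 - 33/7) = 1823/(-17799/7) = 1823*(-7/17799) = -12761/17799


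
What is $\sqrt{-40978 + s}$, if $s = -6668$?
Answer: $3 i \sqrt{5294} \approx 218.28 i$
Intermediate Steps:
$\sqrt{-40978 + s} = \sqrt{-40978 - 6668} = \sqrt{-47646} = 3 i \sqrt{5294}$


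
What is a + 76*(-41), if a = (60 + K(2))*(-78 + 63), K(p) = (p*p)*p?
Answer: -4136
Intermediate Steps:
K(p) = p³ (K(p) = p²*p = p³)
a = -1020 (a = (60 + 2³)*(-78 + 63) = (60 + 8)*(-15) = 68*(-15) = -1020)
a + 76*(-41) = -1020 + 76*(-41) = -1020 - 3116 = -4136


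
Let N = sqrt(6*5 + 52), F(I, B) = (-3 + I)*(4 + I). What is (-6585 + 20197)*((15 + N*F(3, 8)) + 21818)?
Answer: 297190796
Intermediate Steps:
N = sqrt(82) (N = sqrt(30 + 52) = sqrt(82) ≈ 9.0554)
(-6585 + 20197)*((15 + N*F(3, 8)) + 21818) = (-6585 + 20197)*((15 + sqrt(82)*(-12 + 3 + 3**2)) + 21818) = 13612*((15 + sqrt(82)*(-12 + 3 + 9)) + 21818) = 13612*((15 + sqrt(82)*0) + 21818) = 13612*((15 + 0) + 21818) = 13612*(15 + 21818) = 13612*21833 = 297190796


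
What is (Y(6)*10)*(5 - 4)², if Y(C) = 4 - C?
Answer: -20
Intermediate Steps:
(Y(6)*10)*(5 - 4)² = ((4 - 1*6)*10)*(5 - 4)² = ((4 - 6)*10)*1² = -2*10*1 = -20*1 = -20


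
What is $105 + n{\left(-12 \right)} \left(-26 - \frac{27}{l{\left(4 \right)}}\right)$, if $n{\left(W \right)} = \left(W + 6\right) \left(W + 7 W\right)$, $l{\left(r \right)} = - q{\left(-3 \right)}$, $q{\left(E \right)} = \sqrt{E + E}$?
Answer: $-14871 - 2592 i \sqrt{6} \approx -14871.0 - 6349.1 i$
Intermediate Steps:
$q{\left(E \right)} = \sqrt{2} \sqrt{E}$ ($q{\left(E \right)} = \sqrt{2 E} = \sqrt{2} \sqrt{E}$)
$l{\left(r \right)} = - i \sqrt{6}$ ($l{\left(r \right)} = - \sqrt{2} \sqrt{-3} = - \sqrt{2} i \sqrt{3} = - i \sqrt{6}$)
$n{\left(W \right)} = 8 W \left(6 + W\right)$ ($n{\left(W \right)} = \left(6 + W\right) 8 W = 8 W \left(6 + W\right)$)
$105 + n{\left(-12 \right)} \left(-26 - \frac{27}{l{\left(4 \right)}}\right) = 105 + 8 \left(-12\right) \left(6 - 12\right) \left(-26 - \frac{27}{\left(-1\right) i \sqrt{6}}\right) = 105 + 8 \left(-12\right) \left(-6\right) \left(-26 - 27 \frac{i \sqrt{6}}{6}\right) = 105 + 576 \left(-26 - \frac{9 i \sqrt{6}}{2}\right) = 105 - \left(14976 + 2592 i \sqrt{6}\right) = -14871 - 2592 i \sqrt{6}$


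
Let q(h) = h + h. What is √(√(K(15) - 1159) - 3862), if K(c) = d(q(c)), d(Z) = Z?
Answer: √(-3862 + I*√1129) ≈ 0.2703 + 62.146*I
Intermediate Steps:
q(h) = 2*h
K(c) = 2*c
√(√(K(15) - 1159) - 3862) = √(√(2*15 - 1159) - 3862) = √(√(30 - 1159) - 3862) = √(√(-1129) - 3862) = √(I*√1129 - 3862) = √(-3862 + I*√1129)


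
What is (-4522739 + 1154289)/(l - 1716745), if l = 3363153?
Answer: -1684225/823204 ≈ -2.0459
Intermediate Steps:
(-4522739 + 1154289)/(l - 1716745) = (-4522739 + 1154289)/(3363153 - 1716745) = -3368450/1646408 = -3368450*1/1646408 = -1684225/823204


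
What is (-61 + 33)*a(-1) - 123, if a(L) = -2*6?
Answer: 213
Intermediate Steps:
a(L) = -12
(-61 + 33)*a(-1) - 123 = (-61 + 33)*(-12) - 123 = -28*(-12) - 123 = 336 - 123 = 213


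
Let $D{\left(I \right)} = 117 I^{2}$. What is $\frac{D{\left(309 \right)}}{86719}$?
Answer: $\frac{11171277}{86719} \approx 128.82$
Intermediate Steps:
$\frac{D{\left(309 \right)}}{86719} = \frac{117 \cdot 309^{2}}{86719} = 117 \cdot 95481 \cdot \frac{1}{86719} = 11171277 \cdot \frac{1}{86719} = \frac{11171277}{86719}$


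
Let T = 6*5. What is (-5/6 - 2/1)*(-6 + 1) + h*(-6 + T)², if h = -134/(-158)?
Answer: 238267/474 ≈ 502.67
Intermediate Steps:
h = 67/79 (h = -134*(-1/158) = 67/79 ≈ 0.84810)
T = 30
(-5/6 - 2/1)*(-6 + 1) + h*(-6 + T)² = (-5/6 - 2/1)*(-6 + 1) + 67*(-6 + 30)²/79 = (-5*⅙ - 2*1)*(-5) + (67/79)*24² = (-⅚ - 2)*(-5) + (67/79)*576 = -17/6*(-5) + 38592/79 = 85/6 + 38592/79 = 238267/474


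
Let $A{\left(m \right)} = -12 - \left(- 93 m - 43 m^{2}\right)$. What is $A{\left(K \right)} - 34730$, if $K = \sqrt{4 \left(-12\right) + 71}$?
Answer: $-33753 + 93 \sqrt{23} \approx -33307.0$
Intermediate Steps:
$K = \sqrt{23}$ ($K = \sqrt{-48 + 71} = \sqrt{23} \approx 4.7958$)
$A{\left(m \right)} = -12 + 43 m^{2} + 93 m$ ($A{\left(m \right)} = -12 + \left(43 m^{2} + 93 m\right) = -12 + 43 m^{2} + 93 m$)
$A{\left(K \right)} - 34730 = \left(-12 + 43 \left(\sqrt{23}\right)^{2} + 93 \sqrt{23}\right) - 34730 = \left(-12 + 43 \cdot 23 + 93 \sqrt{23}\right) - 34730 = \left(-12 + 989 + 93 \sqrt{23}\right) - 34730 = \left(977 + 93 \sqrt{23}\right) - 34730 = -33753 + 93 \sqrt{23}$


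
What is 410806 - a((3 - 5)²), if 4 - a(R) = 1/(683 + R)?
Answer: 282220975/687 ≈ 4.1080e+5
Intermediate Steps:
a(R) = 4 - 1/(683 + R)
410806 - a((3 - 5)²) = 410806 - (2731 + 4*(3 - 5)²)/(683 + (3 - 5)²) = 410806 - (2731 + 4*(-2)²)/(683 + (-2)²) = 410806 - (2731 + 4*4)/(683 + 4) = 410806 - (2731 + 16)/687 = 410806 - 2747/687 = 282220975/687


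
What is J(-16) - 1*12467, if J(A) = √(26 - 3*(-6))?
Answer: -12467 + 2*√11 ≈ -12460.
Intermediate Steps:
J(A) = 2*√11 (J(A) = √(26 + 18) = √44 = 2*√11)
J(-16) - 1*12467 = 2*√11 - 1*12467 = 2*√11 - 12467 = -12467 + 2*√11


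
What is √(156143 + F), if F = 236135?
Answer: √392278 ≈ 626.32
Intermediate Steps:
√(156143 + F) = √(156143 + 236135) = √392278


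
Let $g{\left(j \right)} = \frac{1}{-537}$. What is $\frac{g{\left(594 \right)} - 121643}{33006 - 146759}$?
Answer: $\frac{65322292}{61085361} \approx 1.0694$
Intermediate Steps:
$g{\left(j \right)} = - \frac{1}{537}$
$\frac{g{\left(594 \right)} - 121643}{33006 - 146759} = \frac{- \frac{1}{537} - 121643}{33006 - 146759} = - \frac{65322292}{537 \left(-113753\right)} = \left(- \frac{65322292}{537}\right) \left(- \frac{1}{113753}\right) = \frac{65322292}{61085361}$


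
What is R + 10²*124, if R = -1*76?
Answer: 12324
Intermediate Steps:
R = -76
R + 10²*124 = -76 + 10²*124 = -76 + 100*124 = -76 + 12400 = 12324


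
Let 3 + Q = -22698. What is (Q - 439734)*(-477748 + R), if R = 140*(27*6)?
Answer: 210439370580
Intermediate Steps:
R = 22680 (R = 140*162 = 22680)
Q = -22701 (Q = -3 - 22698 = -22701)
(Q - 439734)*(-477748 + R) = (-22701 - 439734)*(-477748 + 22680) = -462435*(-455068) = 210439370580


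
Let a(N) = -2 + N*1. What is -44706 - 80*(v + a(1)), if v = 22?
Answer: -46386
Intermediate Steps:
a(N) = -2 + N
-44706 - 80*(v + a(1)) = -44706 - 80*(22 + (-2 + 1)) = -44706 - 80*(22 - 1) = -44706 - 80*21 = -44706 - 1680 = -46386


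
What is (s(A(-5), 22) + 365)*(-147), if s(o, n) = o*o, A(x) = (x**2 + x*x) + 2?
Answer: -451143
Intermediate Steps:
A(x) = 2 + 2*x**2 (A(x) = (x**2 + x**2) + 2 = 2*x**2 + 2 = 2 + 2*x**2)
s(o, n) = o**2
(s(A(-5), 22) + 365)*(-147) = ((2 + 2*(-5)**2)**2 + 365)*(-147) = ((2 + 2*25)**2 + 365)*(-147) = ((2 + 50)**2 + 365)*(-147) = (52**2 + 365)*(-147) = (2704 + 365)*(-147) = 3069*(-147) = -451143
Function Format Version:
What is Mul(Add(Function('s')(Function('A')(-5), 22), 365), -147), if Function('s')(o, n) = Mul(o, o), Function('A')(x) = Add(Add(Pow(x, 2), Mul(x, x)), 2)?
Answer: -451143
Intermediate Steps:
Function('A')(x) = Add(2, Mul(2, Pow(x, 2))) (Function('A')(x) = Add(Add(Pow(x, 2), Pow(x, 2)), 2) = Add(Mul(2, Pow(x, 2)), 2) = Add(2, Mul(2, Pow(x, 2))))
Function('s')(o, n) = Pow(o, 2)
Mul(Add(Function('s')(Function('A')(-5), 22), 365), -147) = Mul(Add(Pow(Add(2, Mul(2, Pow(-5, 2))), 2), 365), -147) = Mul(Add(Pow(Add(2, Mul(2, 25)), 2), 365), -147) = Mul(Add(Pow(Add(2, 50), 2), 365), -147) = Mul(Add(Pow(52, 2), 365), -147) = Mul(Add(2704, 365), -147) = Mul(3069, -147) = -451143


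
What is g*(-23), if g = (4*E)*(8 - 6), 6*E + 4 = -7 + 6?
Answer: 460/3 ≈ 153.33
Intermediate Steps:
E = -⅚ (E = -⅔ + (-7 + 6)/6 = -⅔ + (⅙)*(-1) = -⅔ - ⅙ = -⅚ ≈ -0.83333)
g = -20/3 (g = (4*(-⅚))*(8 - 6) = -10/3*2 = -20/3 ≈ -6.6667)
g*(-23) = -20/3*(-23) = 460/3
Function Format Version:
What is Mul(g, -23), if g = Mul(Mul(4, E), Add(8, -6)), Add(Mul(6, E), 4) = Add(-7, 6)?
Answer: Rational(460, 3) ≈ 153.33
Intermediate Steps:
E = Rational(-5, 6) (E = Add(Rational(-2, 3), Mul(Rational(1, 6), Add(-7, 6))) = Add(Rational(-2, 3), Mul(Rational(1, 6), -1)) = Add(Rational(-2, 3), Rational(-1, 6)) = Rational(-5, 6) ≈ -0.83333)
g = Rational(-20, 3) (g = Mul(Mul(4, Rational(-5, 6)), Add(8, -6)) = Mul(Rational(-10, 3), 2) = Rational(-20, 3) ≈ -6.6667)
Mul(g, -23) = Mul(Rational(-20, 3), -23) = Rational(460, 3)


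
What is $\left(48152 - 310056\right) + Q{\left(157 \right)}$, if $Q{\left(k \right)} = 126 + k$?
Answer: $-261621$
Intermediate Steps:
$\left(48152 - 310056\right) + Q{\left(157 \right)} = \left(48152 - 310056\right) + \left(126 + 157\right) = -261904 + 283 = -261621$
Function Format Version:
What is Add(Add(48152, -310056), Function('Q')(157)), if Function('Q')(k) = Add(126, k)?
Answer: -261621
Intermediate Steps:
Add(Add(48152, -310056), Function('Q')(157)) = Add(Add(48152, -310056), Add(126, 157)) = Add(-261904, 283) = -261621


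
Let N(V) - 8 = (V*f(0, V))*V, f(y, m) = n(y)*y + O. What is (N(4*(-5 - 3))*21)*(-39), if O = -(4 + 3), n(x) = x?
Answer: 5864040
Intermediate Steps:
O = -7 (O = -1*7 = -7)
f(y, m) = -7 + y**2 (f(y, m) = y*y - 7 = y**2 - 7 = -7 + y**2)
N(V) = 8 - 7*V**2 (N(V) = 8 + (V*(-7 + 0**2))*V = 8 + (V*(-7 + 0))*V = 8 + (V*(-7))*V = 8 + (-7*V)*V = 8 - 7*V**2)
(N(4*(-5 - 3))*21)*(-39) = ((8 - 7*16*(-5 - 3)**2)*21)*(-39) = ((8 - 7*(4*(-8))**2)*21)*(-39) = ((8 - 7*(-32)**2)*21)*(-39) = ((8 - 7*1024)*21)*(-39) = ((8 - 7168)*21)*(-39) = -7160*21*(-39) = -150360*(-39) = 5864040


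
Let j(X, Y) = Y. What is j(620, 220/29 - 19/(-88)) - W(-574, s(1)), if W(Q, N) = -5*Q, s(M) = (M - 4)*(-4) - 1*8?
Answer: -7304329/2552 ≈ -2862.2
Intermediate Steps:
s(M) = 8 - 4*M (s(M) = (-4 + M)*(-4) - 8 = (16 - 4*M) - 8 = 8 - 4*M)
j(620, 220/29 - 19/(-88)) - W(-574, s(1)) = (220/29 - 19/(-88)) - (-5)*(-574) = (220*(1/29) - 19*(-1/88)) - 1*2870 = (220/29 + 19/88) - 2870 = 19911/2552 - 2870 = -7304329/2552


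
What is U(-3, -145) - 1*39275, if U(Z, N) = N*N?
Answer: -18250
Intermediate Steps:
U(Z, N) = N²
U(-3, -145) - 1*39275 = (-145)² - 1*39275 = 21025 - 39275 = -18250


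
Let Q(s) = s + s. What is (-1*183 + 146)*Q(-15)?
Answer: 1110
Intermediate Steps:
Q(s) = 2*s
(-1*183 + 146)*Q(-15) = (-1*183 + 146)*(2*(-15)) = (-183 + 146)*(-30) = -37*(-30) = 1110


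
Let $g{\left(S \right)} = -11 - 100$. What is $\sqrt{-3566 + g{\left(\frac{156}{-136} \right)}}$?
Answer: $i \sqrt{3677} \approx 60.638 i$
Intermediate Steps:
$g{\left(S \right)} = -111$ ($g{\left(S \right)} = -11 - 100 = -111$)
$\sqrt{-3566 + g{\left(\frac{156}{-136} \right)}} = \sqrt{-3566 - 111} = \sqrt{-3677} = i \sqrt{3677}$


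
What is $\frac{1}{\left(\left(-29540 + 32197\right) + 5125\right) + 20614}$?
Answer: $\frac{1}{28396} \approx 3.5216 \cdot 10^{-5}$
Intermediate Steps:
$\frac{1}{\left(\left(-29540 + 32197\right) + 5125\right) + 20614} = \frac{1}{\left(2657 + 5125\right) + 20614} = \frac{1}{7782 + 20614} = \frac{1}{28396}$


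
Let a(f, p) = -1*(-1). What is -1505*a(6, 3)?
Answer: -1505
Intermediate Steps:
a(f, p) = 1
-1505*a(6, 3) = -1505*1 = -1505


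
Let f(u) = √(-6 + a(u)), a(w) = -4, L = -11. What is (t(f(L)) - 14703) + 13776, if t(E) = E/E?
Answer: -926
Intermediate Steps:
f(u) = I*√10 (f(u) = √(-6 - 4) = √(-10) = I*√10)
t(E) = 1
(t(f(L)) - 14703) + 13776 = (1 - 14703) + 13776 = -14702 + 13776 = -926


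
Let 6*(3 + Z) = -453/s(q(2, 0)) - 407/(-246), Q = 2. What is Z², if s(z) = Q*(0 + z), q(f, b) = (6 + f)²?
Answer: 98008441969/8923447296 ≈ 10.983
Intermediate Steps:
s(z) = 2*z (s(z) = 2*(0 + z) = 2*z)
Z = -313063/94464 (Z = -3 + (-453*1/(2*(6 + 2)²) - 407/(-246))/6 = -3 + (-453/(2*8²) - 407*(-1/246))/6 = -3 + (-453/(2*64) + 407/246)/6 = -3 + (-453/128 + 407/246)/6 = -3 + (⅙)*(-29671/15744) = -3 - 29671/94464 = -313063/94464 ≈ -3.3141)
Z² = (-313063/94464)² = 98008441969/8923447296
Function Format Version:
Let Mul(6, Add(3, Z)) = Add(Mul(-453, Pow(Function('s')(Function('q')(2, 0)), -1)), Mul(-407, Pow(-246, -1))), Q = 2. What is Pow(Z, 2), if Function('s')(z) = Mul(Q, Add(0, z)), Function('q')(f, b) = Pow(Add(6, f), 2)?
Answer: Rational(98008441969, 8923447296) ≈ 10.983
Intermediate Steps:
Function('s')(z) = Mul(2, z) (Function('s')(z) = Mul(2, Add(0, z)) = Mul(2, z))
Z = Rational(-313063, 94464) (Z = Add(-3, Mul(Rational(1, 6), Add(Mul(-453, Pow(Mul(2, Pow(Add(6, 2), 2)), -1)), Mul(-407, Pow(-246, -1))))) = Add(-3, Mul(Rational(1, 6), Add(Mul(-453, Pow(Mul(2, Pow(8, 2)), -1)), Mul(-407, Rational(-1, 246))))) = Add(-3, Mul(Rational(1, 6), Add(Mul(-453, Pow(Mul(2, 64), -1)), Rational(407, 246)))) = Add(-3, Mul(Rational(1, 6), Add(Mul(-453, Pow(128, -1)), Rational(407, 246)))) = Add(-3, Mul(Rational(1, 6), Add(Mul(-453, Rational(1, 128)), Rational(407, 246)))) = Add(-3, Mul(Rational(1, 6), Add(Rational(-453, 128), Rational(407, 246)))) = Add(-3, Mul(Rational(1, 6), Rational(-29671, 15744))) = Add(-3, Rational(-29671, 94464)) = Rational(-313063, 94464) ≈ -3.3141)
Pow(Z, 2) = Pow(Rational(-313063, 94464), 2) = Rational(98008441969, 8923447296)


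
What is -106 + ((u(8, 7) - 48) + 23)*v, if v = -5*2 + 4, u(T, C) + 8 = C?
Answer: 50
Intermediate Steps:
u(T, C) = -8 + C
v = -6 (v = -10 + 4 = -6)
-106 + ((u(8, 7) - 48) + 23)*v = -106 + (((-8 + 7) - 48) + 23)*(-6) = -106 + ((-1 - 48) + 23)*(-6) = -106 + (-49 + 23)*(-6) = -106 - 26*(-6) = -106 + 156 = 50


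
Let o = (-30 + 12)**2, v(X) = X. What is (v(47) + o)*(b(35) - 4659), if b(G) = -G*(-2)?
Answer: -1702519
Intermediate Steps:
b(G) = 2*G
o = 324 (o = (-18)**2 = 324)
(v(47) + o)*(b(35) - 4659) = (47 + 324)*(2*35 - 4659) = 371*(70 - 4659) = 371*(-4589) = -1702519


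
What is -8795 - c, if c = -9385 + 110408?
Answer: -109818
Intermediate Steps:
c = 101023
-8795 - c = -8795 - 1*101023 = -8795 - 101023 = -109818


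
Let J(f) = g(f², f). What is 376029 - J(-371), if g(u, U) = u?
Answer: 238388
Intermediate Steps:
J(f) = f²
376029 - J(-371) = 376029 - 1*(-371)² = 376029 - 1*137641 = 376029 - 137641 = 238388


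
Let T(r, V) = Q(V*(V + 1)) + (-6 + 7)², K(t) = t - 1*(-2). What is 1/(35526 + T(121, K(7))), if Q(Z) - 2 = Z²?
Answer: 1/43629 ≈ 2.2921e-5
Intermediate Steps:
K(t) = 2 + t (K(t) = t + 2 = 2 + t)
Q(Z) = 2 + Z²
T(r, V) = 3 + V²*(1 + V)² (T(r, V) = (2 + (V*(V + 1))²) + (-6 + 7)² = (2 + (V*(1 + V))²) + 1² = (2 + V²*(1 + V)²) + 1 = 3 + V²*(1 + V)²)
1/(35526 + T(121, K(7))) = 1/(35526 + (3 + (2 + 7)²*(1 + (2 + 7))²)) = 1/(35526 + (3 + 9²*(1 + 9)²)) = 1/(35526 + (3 + 81*10²)) = 1/(35526 + (3 + 81*100)) = 1/(35526 + (3 + 8100)) = 1/(35526 + 8103) = 1/43629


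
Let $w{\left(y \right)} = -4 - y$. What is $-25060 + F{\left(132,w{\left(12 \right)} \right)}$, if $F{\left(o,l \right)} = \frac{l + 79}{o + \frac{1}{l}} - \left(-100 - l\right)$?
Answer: $- \frac{52723328}{2111} \approx -24976.0$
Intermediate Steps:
$F{\left(o,l \right)} = 100 + l + \frac{79 + l}{o + \frac{1}{l}}$ ($F{\left(o,l \right)} = \frac{79 + l}{o + \frac{1}{l}} + \left(100 + l\right) = 100 + l + \frac{79 + l}{o + \frac{1}{l}}$)
$-25060 + F{\left(132,w{\left(12 \right)} \right)} = -25060 + \frac{100 + \left(-4 - 12\right)^{2} + 80 \left(-4 - 12\right) + 132 \left(-4 - 12\right)^{2} + 100 \left(-4 - 12\right) 132}{1 + \left(-4 - 12\right) 132} = -25060 + \frac{100 + \left(-16\right)^{2} + 80 \left(-16\right) + 132 \left(-16\right)^{2} + 100 \left(-16\right) 132}{1 - 2112} = -25060 + \frac{100 + 256 - 1280 + 132 \cdot 256 - 211200}{1 - 2112} = -25060 + \frac{100 + 256 - 1280 + 33792 - 211200}{-2111} = -25060 - - \frac{178332}{2111} = -25060 + \frac{178332}{2111} = - \frac{52723328}{2111}$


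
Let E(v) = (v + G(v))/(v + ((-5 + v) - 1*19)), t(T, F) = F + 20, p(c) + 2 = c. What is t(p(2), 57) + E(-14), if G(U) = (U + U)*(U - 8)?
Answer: 1701/26 ≈ 65.423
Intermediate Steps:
p(c) = -2 + c
G(U) = 2*U*(-8 + U) (G(U) = (2*U)*(-8 + U) = 2*U*(-8 + U))
t(T, F) = 20 + F
E(v) = (v + 2*v*(-8 + v))/(-24 + 2*v) (E(v) = (v + 2*v*(-8 + v))/(v + ((-5 + v) - 1*19)) = (v + 2*v*(-8 + v))/(v + ((-5 + v) - 19)) = (v + 2*v*(-8 + v))/(v + (-24 + v)) = (v + 2*v*(-8 + v))/(-24 + 2*v))
t(p(2), 57) + E(-14) = (20 + 57) + (½)*(-14)*(-15 + 2*(-14))/(-12 - 14) = 77 + (½)*(-14)*(-15 - 28)/(-26) = 77 + (½)*(-14)*(-1/26)*(-43) = 77 - 301/26 = 1701/26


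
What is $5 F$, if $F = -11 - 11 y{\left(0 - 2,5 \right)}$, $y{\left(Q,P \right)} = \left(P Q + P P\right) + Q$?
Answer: $-770$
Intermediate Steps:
$y{\left(Q,P \right)} = Q + P^{2} + P Q$ ($y{\left(Q,P \right)} = \left(P Q + P^{2}\right) + Q = \left(P^{2} + P Q\right) + Q = Q + P^{2} + P Q$)
$F = -154$ ($F = -11 - 11 \left(\left(0 - 2\right) + 5^{2} + 5 \left(0 - 2\right)\right) = -11 - 11 \left(-2 + 25 + 5 \left(-2\right)\right) = -11 - 11 \left(-2 + 25 - 10\right) = -11 - 143 = -154$)
$5 F = 5 \left(-154\right) = -770$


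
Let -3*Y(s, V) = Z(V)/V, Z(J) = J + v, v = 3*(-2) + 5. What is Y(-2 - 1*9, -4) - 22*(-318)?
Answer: 83947/12 ≈ 6995.6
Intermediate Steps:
v = -1 (v = -6 + 5 = -1)
Z(J) = -1 + J (Z(J) = J - 1 = -1 + J)
Y(s, V) = -(-1 + V)/(3*V)
Y(-2 - 1*9, -4) - 22*(-318) = (1/3)*(1 - 1*(-4))/(-4) - 22*(-318) = (1/3)*(-1/4)*(1 + 4) + 6996 = (1/3)*(-1/4)*5 + 6996 = -5/12 + 6996 = 83947/12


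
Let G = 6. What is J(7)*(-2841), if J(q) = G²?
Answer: -102276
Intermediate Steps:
J(q) = 36 (J(q) = 6² = 36)
J(7)*(-2841) = 36*(-2841) = -102276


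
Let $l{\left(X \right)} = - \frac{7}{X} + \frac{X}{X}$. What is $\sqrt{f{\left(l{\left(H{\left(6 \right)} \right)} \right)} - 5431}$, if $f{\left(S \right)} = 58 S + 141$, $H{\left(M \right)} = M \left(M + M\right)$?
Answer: $\frac{i \sqrt{188555}}{6} \approx 72.372 i$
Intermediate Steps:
$H{\left(M \right)} = 2 M^{2}$ ($H{\left(M \right)} = M 2 M = 2 M^{2}$)
$l{\left(X \right)} = 1 - \frac{7}{X}$ ($l{\left(X \right)} = - \frac{7}{X} + 1 = 1 - \frac{7}{X}$)
$f{\left(S \right)} = 141 + 58 S$
$\sqrt{f{\left(l{\left(H{\left(6 \right)} \right)} \right)} - 5431} = \sqrt{\left(141 + 58 \frac{-7 + 2 \cdot 6^{2}}{2 \cdot 6^{2}}\right) - 5431} = \sqrt{\left(141 + 58 \frac{-7 + 2 \cdot 36}{2 \cdot 36}\right) - 5431} = \sqrt{\left(141 + 58 \frac{-7 + 72}{72}\right) - 5431} = \sqrt{\left(141 + 58 \cdot \frac{1}{72} \cdot 65\right) - 5431} = \sqrt{\left(141 + 58 \cdot \frac{65}{72}\right) - 5431} = \sqrt{\left(141 + \frac{1885}{36}\right) - 5431} = \sqrt{\frac{6961}{36} - 5431} = \sqrt{- \frac{188555}{36}} = \frac{i \sqrt{188555}}{6}$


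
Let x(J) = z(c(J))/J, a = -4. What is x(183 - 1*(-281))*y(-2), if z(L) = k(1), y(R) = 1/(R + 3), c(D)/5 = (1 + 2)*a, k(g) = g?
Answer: 1/464 ≈ 0.0021552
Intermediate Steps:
c(D) = -60 (c(D) = 5*((1 + 2)*(-4)) = 5*(3*(-4)) = 5*(-12) = -60)
y(R) = 1/(3 + R)
z(L) = 1
x(J) = 1/J
x(183 - 1*(-281))*y(-2) = 1/((183 - 1*(-281))*(3 - 2)) = 1/((183 + 281)*1) = 1/464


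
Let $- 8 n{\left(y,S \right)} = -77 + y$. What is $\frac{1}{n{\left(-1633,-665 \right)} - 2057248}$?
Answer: $- \frac{4}{8228137} \approx -4.8614 \cdot 10^{-7}$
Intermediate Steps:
$n{\left(y,S \right)} = \frac{77}{8} - \frac{y}{8}$ ($n{\left(y,S \right)} = - \frac{-77 + y}{8} = \frac{77}{8} - \frac{y}{8}$)
$\frac{1}{n{\left(-1633,-665 \right)} - 2057248} = \frac{1}{\left(\frac{77}{8} - - \frac{1633}{8}\right) - 2057248} = \frac{1}{\left(\frac{77}{8} + \frac{1633}{8}\right) - 2057248} = \frac{1}{\frac{855}{4} - 2057248} = \frac{1}{- \frac{8228137}{4}} = - \frac{4}{8228137}$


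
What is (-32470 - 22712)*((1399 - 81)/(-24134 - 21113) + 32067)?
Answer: -80065452735042/45247 ≈ -1.7695e+9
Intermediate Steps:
(-32470 - 22712)*((1399 - 81)/(-24134 - 21113) + 32067) = -55182*(1318/(-45247) + 32067) = -55182*(1318*(-1/45247) + 32067) = -55182*(-1318/45247 + 32067) = -55182*1450934231/45247 = -80065452735042/45247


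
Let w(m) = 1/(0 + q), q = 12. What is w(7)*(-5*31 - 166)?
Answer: -107/4 ≈ -26.750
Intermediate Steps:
w(m) = 1/12 (w(m) = 1/(0 + 12) = 1/12)
w(7)*(-5*31 - 166) = (-5*31 - 166)/12 = (-155 - 166)/12 = (1/12)*(-321) = -107/4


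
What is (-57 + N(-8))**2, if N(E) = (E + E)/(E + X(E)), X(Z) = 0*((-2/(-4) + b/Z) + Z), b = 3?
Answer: 3025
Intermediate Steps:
X(Z) = 0 (X(Z) = 0*((-2/(-4) + 3/Z) + Z) = 0*((-2*(-1/4) + 3/Z) + Z) = 0*((1/2 + 3/Z) + Z) = 0*(1/2 + Z + 3/Z) = 0)
N(E) = 2 (N(E) = (E + E)/(E + 0) = (2*E)/E = 2)
(-57 + N(-8))**2 = (-57 + 2)**2 = (-55)**2 = 3025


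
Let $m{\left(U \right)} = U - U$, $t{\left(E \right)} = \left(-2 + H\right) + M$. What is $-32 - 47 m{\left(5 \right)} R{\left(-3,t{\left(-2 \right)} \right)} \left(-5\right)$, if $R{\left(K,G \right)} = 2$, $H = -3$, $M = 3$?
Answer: $-32$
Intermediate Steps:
$t{\left(E \right)} = -2$ ($t{\left(E \right)} = \left(-2 - 3\right) + 3 = -5 + 3 = -2$)
$m{\left(U \right)} = 0$
$-32 - 47 m{\left(5 \right)} R{\left(-3,t{\left(-2 \right)} \right)} \left(-5\right) = -32 - 47 \cdot 0 \cdot 2 \left(-5\right) = -32 - 47 \cdot 0 \left(-5\right) = -32 - 0 = -32 + 0 = -32$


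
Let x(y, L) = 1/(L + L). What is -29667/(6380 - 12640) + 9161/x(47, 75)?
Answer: 8602208667/6260 ≈ 1.3742e+6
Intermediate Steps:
x(y, L) = 1/(2*L)
-29667/(6380 - 12640) + 9161/x(47, 75) = -29667/(6380 - 12640) + 9161/(((½)/75)) = -29667/(-6260) + 9161/(((½)*(1/75))) = -29667*(-1/6260) + 9161/(1/150) = 29667/6260 + 9161*150 = 29667/6260 + 1374150 = 8602208667/6260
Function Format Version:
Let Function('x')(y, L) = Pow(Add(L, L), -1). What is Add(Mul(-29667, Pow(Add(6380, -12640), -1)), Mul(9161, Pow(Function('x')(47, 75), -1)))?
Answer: Rational(8602208667, 6260) ≈ 1.3742e+6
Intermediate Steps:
Function('x')(y, L) = Mul(Rational(1, 2), Pow(L, -1)) (Function('x')(y, L) = Pow(Mul(2, L), -1) = Mul(Rational(1, 2), Pow(L, -1)))
Add(Mul(-29667, Pow(Add(6380, -12640), -1)), Mul(9161, Pow(Function('x')(47, 75), -1))) = Add(Mul(-29667, Pow(Add(6380, -12640), -1)), Mul(9161, Pow(Mul(Rational(1, 2), Pow(75, -1)), -1))) = Add(Mul(-29667, Pow(-6260, -1)), Mul(9161, Pow(Mul(Rational(1, 2), Rational(1, 75)), -1))) = Add(Mul(-29667, Rational(-1, 6260)), Mul(9161, Pow(Rational(1, 150), -1))) = Add(Rational(29667, 6260), Mul(9161, 150)) = Add(Rational(29667, 6260), 1374150) = Rational(8602208667, 6260)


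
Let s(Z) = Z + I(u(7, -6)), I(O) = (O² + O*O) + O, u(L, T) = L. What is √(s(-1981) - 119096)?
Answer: 2*I*√30243 ≈ 347.81*I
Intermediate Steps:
I(O) = O + 2*O² (I(O) = (O² + O²) + O = 2*O² + O = O + 2*O²)
s(Z) = 105 + Z (s(Z) = Z + 7*(1 + 2*7) = Z + 7*(1 + 14) = Z + 7*15 = Z + 105 = 105 + Z)
√(s(-1981) - 119096) = √((105 - 1981) - 119096) = √(-1876 - 119096) = √(-120972) = 2*I*√30243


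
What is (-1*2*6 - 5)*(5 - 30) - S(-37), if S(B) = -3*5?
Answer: 440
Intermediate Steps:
S(B) = -15
(-1*2*6 - 5)*(5 - 30) - S(-37) = (-1*2*6 - 5)*(5 - 30) - 1*(-15) = (-2*6 - 5)*(-25) + 15 = (-12 - 5)*(-25) + 15 = -17*(-25) + 15 = 425 + 15 = 440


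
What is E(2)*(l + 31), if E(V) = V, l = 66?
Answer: 194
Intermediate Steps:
E(2)*(l + 31) = 2*(66 + 31) = 2*97 = 194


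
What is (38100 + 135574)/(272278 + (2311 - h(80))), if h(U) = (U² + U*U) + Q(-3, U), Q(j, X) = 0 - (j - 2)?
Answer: 86837/130892 ≈ 0.66342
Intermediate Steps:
Q(j, X) = 2 - j (Q(j, X) = 0 - (-2 + j) = 0 + (2 - j) = 2 - j)
h(U) = 5 + 2*U² (h(U) = (U² + U*U) + (2 - 1*(-3)) = (U² + U²) + (2 + 3) = 2*U² + 5 = 5 + 2*U²)
(38100 + 135574)/(272278 + (2311 - h(80))) = (38100 + 135574)/(272278 + (2311 - (5 + 2*80²))) = 173674/(272278 + (2311 - (5 + 2*6400))) = 173674/(272278 + (2311 - (5 + 12800))) = 173674/(272278 + (2311 - 1*12805)) = 173674/(272278 + (2311 - 12805)) = 173674/(272278 - 10494) = 173674/261784 = 173674*(1/261784) = 86837/130892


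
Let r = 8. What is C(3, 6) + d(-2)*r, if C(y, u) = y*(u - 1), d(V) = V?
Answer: -1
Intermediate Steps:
C(y, u) = y*(-1 + u)
C(3, 6) + d(-2)*r = 3*(-1 + 6) - 2*8 = 3*5 - 16 = 15 - 16 = -1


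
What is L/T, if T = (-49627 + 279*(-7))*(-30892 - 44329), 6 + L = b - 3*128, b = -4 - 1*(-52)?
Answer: -9/102102610 ≈ -8.8147e-8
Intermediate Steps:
b = 48 (b = -4 + 52 = 48)
L = -342 (L = -6 + (48 - 3*128) = -6 + (48 - 384) = -6 - 336 = -342)
T = 3879899180 (T = (-49627 - 1953)*(-75221) = -51580*(-75221) = 3879899180)
L/T = -342/3879899180 = -342*1/3879899180 = -9/102102610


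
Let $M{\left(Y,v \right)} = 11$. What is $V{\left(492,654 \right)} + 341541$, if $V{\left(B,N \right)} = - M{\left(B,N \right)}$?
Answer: $341530$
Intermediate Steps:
$V{\left(B,N \right)} = -11$ ($V{\left(B,N \right)} = \left(-1\right) 11 = -11$)
$V{\left(492,654 \right)} + 341541 = -11 + 341541 = 341530$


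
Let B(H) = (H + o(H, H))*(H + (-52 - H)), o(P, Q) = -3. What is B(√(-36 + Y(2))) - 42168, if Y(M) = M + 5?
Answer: -42012 - 52*I*√29 ≈ -42012.0 - 280.03*I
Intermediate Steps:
Y(M) = 5 + M
B(H) = 156 - 52*H (B(H) = (H - 3)*(H + (-52 - H)) = (-3 + H)*(-52) = 156 - 52*H)
B(√(-36 + Y(2))) - 42168 = (156 - 52*√(-36 + (5 + 2))) - 42168 = (156 - 52*√(-36 + 7)) - 42168 = (156 - 52*I*√29) - 42168 = -42012 - 52*I*√29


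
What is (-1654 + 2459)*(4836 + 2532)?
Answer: 5931240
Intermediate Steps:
(-1654 + 2459)*(4836 + 2532) = 805*7368 = 5931240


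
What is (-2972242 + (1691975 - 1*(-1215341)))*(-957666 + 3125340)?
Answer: -140738402124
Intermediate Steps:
(-2972242 + (1691975 - 1*(-1215341)))*(-957666 + 3125340) = (-2972242 + (1691975 + 1215341))*2167674 = (-2972242 + 2907316)*2167674 = -64926*2167674 = -140738402124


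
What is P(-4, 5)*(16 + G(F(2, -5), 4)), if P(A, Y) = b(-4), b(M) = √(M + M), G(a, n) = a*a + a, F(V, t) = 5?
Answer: 92*I*√2 ≈ 130.11*I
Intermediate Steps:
G(a, n) = a + a² (G(a, n) = a² + a = a + a²)
b(M) = √2*√M (b(M) = √(2*M) = √2*√M)
P(A, Y) = 2*I*√2 (P(A, Y) = √2*√(-4) = √2*(2*I) = 2*I*√2)
P(-4, 5)*(16 + G(F(2, -5), 4)) = (2*I*√2)*(16 + 5*(1 + 5)) = (2*I*√2)*(16 + 5*6) = (2*I*√2)*(16 + 30) = (2*I*√2)*46 = 92*I*√2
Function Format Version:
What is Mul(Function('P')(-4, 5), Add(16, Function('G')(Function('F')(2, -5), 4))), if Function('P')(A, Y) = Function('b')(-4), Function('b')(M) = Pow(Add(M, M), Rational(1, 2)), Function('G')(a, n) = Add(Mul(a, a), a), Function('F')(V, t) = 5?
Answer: Mul(92, I, Pow(2, Rational(1, 2))) ≈ Mul(130.11, I)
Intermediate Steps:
Function('G')(a, n) = Add(a, Pow(a, 2)) (Function('G')(a, n) = Add(Pow(a, 2), a) = Add(a, Pow(a, 2)))
Function('b')(M) = Mul(Pow(2, Rational(1, 2)), Pow(M, Rational(1, 2))) (Function('b')(M) = Pow(Mul(2, M), Rational(1, 2)) = Mul(Pow(2, Rational(1, 2)), Pow(M, Rational(1, 2))))
Function('P')(A, Y) = Mul(2, I, Pow(2, Rational(1, 2))) (Function('P')(A, Y) = Mul(Pow(2, Rational(1, 2)), Pow(-4, Rational(1, 2))) = Mul(Pow(2, Rational(1, 2)), Mul(2, I)) = Mul(2, I, Pow(2, Rational(1, 2))))
Mul(Function('P')(-4, 5), Add(16, Function('G')(Function('F')(2, -5), 4))) = Mul(Mul(2, I, Pow(2, Rational(1, 2))), Add(16, Mul(5, Add(1, 5)))) = Mul(Mul(2, I, Pow(2, Rational(1, 2))), Add(16, Mul(5, 6))) = Mul(Mul(2, I, Pow(2, Rational(1, 2))), Add(16, 30)) = Mul(Mul(2, I, Pow(2, Rational(1, 2))), 46) = Mul(92, I, Pow(2, Rational(1, 2)))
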